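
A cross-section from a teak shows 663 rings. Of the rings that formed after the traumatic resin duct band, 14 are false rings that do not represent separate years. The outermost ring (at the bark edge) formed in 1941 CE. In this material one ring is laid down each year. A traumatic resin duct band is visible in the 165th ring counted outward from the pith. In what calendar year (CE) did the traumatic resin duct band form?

The traumatic resin duct band sits at ring 165 from the pith, so 663 − 165 = 498 rings formed after it.
Removing the 14 false rings leaves 498 − 14 = 484 true rings beyond the traumatic resin duct band.
Counting back 484 years from 1941 CE places the traumatic resin duct band in 1941 − 484 = 1457 CE.

1457 CE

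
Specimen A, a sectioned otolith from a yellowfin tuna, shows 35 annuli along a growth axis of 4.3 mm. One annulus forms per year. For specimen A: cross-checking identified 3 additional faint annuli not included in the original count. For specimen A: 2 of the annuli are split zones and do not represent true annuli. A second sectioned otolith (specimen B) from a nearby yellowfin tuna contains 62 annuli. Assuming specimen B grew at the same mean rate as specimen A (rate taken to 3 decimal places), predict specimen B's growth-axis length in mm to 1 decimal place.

Specimen A: after corrections the count is 35 − 2 + 3 = 36 annuli.
A: 4.3 mm over 36 years gives 4.3 / 36 ≈ 0.119 mm per year.
B's length ≈ 0.119 × 62 = 7.4 mm.

7.4 mm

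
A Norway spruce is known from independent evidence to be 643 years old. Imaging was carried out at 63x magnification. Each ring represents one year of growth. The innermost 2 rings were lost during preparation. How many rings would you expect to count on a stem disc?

641 rings

At one ring per year, 643 years correspond to 643 rings.
Subtracting the 2 rings not captured gives 643 − 2 = 641 rings in the record.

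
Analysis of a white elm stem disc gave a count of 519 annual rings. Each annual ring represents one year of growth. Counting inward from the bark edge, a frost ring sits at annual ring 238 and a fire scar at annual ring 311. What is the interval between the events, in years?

The two markers are separated by 311 − 238 = 73 annual rings.
At one annual ring per year, 73 years elapsed between them.

73 years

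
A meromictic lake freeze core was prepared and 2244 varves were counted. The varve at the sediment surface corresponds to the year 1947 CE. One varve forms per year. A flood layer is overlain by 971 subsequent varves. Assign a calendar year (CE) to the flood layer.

976 CE

971 varves post-date the flood layer.
The varve at the sediment surface is 1947 CE, so the flood layer dates to 1947 − 971 = 976 CE.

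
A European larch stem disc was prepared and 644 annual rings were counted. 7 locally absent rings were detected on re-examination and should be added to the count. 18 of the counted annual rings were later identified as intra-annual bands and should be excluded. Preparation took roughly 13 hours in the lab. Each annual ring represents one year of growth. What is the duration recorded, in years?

True annual ring count = 644 − 18 + 7 = 633.
At one annual ring per year, that is 633 years.

633 years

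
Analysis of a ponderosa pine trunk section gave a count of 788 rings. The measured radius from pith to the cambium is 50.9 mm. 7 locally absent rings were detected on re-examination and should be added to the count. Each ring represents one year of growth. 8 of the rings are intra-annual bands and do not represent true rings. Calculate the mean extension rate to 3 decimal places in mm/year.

True ring count = 788 − 8 + 7 = 787.
50.9 mm over 787 years gives 50.9 / 787 ≈ 0.065 mm/year.

0.065 mm/year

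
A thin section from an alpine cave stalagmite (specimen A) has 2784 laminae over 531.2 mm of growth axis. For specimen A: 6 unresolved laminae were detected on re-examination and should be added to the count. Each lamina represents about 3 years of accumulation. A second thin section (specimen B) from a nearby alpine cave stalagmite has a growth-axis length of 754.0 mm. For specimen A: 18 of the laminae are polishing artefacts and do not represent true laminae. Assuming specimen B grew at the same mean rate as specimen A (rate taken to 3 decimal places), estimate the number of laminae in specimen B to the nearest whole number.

3927 laminae

Specimen A: after corrections the count is 2784 − 18 + 6 = 2772 laminae.
Specimen A: 2772 laminae at 3 years each span 2772 × 3 = 8316 years.
A: Extension rate ≈ 531.2 / 8316 = 0.064 mm/yr.
B spans 754.0 / 0.064 = 11781.25 years; at 3 years per lamina that is 11781.25 / 3 ≈ 3927 laminae.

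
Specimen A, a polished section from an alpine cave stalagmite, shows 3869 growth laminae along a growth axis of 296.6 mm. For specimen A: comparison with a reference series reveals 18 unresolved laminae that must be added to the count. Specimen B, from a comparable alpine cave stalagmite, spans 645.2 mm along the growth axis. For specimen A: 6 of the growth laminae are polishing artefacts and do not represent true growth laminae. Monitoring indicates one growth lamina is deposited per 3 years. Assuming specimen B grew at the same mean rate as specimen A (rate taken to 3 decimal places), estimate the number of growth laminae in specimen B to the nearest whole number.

8603 growth laminae

Specimen A: adjusted count: 3869 − 6 + 18 = 3881 growth laminae.
Specimen A: at 3 years per growth lamina, 3881 × 3 = 11643 years.
A: 296.6 mm over 11643 years gives 296.6 / 11643 ≈ 0.025 mm/yr.
B spans 645.2 / 0.025 = 25808.00 years; at 3 years per growth lamina that is 25808.00 / 3 ≈ 8603 growth laminae.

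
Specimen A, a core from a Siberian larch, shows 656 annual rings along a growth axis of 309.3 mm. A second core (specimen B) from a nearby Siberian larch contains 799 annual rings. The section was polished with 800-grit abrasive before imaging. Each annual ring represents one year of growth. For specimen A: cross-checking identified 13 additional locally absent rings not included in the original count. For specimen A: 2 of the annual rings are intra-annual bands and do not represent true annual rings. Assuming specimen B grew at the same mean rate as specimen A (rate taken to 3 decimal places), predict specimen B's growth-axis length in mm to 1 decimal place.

Specimen A: true annual ring count = 656 − 2 + 13 = 667.
A: 309.3 mm over 667 years gives 309.3 / 667 ≈ 0.464 mm/year.
Length of B = 0.464 × 799 = 370.7 mm.

370.7 mm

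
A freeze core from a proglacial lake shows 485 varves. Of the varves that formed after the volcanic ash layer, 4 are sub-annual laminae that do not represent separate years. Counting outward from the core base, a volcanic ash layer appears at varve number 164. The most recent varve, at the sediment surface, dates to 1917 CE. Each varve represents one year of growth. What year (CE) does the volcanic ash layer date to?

1600 CE

485 − 164 = 321 varves lie beyond the volcanic ash layer toward the sediment surface.
Excluding 4 false varves: 321 − 4 = 317.
Counting back 317 years from 1917 CE places the volcanic ash layer in 1917 − 317 = 1600 CE.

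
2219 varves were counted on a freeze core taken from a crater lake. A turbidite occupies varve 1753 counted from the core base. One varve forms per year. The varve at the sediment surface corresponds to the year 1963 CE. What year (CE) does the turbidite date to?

2219 − 1753 = 466 varves lie beyond the turbidite toward the sediment surface.
1963 − 466 = 1497 CE.

1497 CE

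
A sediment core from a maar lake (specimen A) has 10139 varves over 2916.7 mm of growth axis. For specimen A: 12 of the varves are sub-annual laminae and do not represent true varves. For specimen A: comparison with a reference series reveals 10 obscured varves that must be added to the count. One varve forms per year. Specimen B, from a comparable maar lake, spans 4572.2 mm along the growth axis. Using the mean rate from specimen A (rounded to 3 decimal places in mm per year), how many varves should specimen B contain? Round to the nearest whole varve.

15876 varves

Specimen A: after corrections the count is 10139 − 12 + 10 = 10137 varves.
A: Extension rate ≈ 2916.7 / 10137 = 0.288 mm/year.
Specimen B: 4572.2 mm / 0.288 mm per year = 15875.69 years ≈ 15876 varves.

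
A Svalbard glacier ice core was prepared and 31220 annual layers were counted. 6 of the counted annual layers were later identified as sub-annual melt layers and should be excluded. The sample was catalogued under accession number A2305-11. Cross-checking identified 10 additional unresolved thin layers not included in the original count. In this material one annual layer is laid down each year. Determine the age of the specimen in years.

31224 years

After corrections the count is 31220 − 6 + 10 = 31224 annual layers.
At one annual layer per year, that is 31224 years.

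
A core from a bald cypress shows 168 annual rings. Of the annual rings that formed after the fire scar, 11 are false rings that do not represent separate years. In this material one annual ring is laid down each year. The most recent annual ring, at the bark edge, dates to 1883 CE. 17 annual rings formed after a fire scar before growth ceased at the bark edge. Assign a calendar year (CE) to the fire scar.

1877 CE

17 annual rings post-date the fire scar.
Removing the 11 false annual rings leaves 17 − 11 = 6 true annual rings beyond the fire scar.
The annual ring at the bark edge is 1883 CE, so the fire scar dates to 1883 − 6 = 1877 CE.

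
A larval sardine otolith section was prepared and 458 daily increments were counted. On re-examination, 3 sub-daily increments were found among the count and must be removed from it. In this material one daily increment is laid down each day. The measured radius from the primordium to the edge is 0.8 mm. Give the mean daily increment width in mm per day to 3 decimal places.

0.002 mm per day

Correcting the raw count gives 458 − 3 = 455 true daily increments.
0.8 mm over 455 days gives 0.8 / 455 ≈ 0.002 mm per day.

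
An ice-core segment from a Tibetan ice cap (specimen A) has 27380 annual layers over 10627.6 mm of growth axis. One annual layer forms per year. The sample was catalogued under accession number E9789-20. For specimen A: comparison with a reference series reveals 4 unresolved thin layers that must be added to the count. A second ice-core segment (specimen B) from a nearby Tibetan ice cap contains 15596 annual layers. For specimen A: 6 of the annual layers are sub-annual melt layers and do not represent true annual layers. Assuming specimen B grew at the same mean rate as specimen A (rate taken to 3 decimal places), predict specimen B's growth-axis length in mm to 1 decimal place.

Specimen A: true annual layer count = 27380 − 6 + 4 = 27378.
A: 10627.6 mm over 27378 years gives 10627.6 / 27378 ≈ 0.388 mm per year.
B's length ≈ 0.388 × 15596 = 6051.2 mm.

6051.2 mm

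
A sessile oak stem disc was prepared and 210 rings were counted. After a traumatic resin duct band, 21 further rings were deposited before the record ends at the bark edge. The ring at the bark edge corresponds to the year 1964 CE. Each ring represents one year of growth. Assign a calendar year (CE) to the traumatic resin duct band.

1943 CE

21 rings post-date the traumatic resin duct band.
1964 − 21 = 1943 CE.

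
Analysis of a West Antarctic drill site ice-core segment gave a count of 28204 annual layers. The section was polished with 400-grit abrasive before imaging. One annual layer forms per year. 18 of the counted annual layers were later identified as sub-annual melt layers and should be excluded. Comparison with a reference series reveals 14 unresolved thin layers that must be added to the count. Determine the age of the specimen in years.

28200 years

Correcting the raw count gives 28204 − 18 + 14 = 28200 true annual layers.
One annual layer per year makes the duration 28200 years.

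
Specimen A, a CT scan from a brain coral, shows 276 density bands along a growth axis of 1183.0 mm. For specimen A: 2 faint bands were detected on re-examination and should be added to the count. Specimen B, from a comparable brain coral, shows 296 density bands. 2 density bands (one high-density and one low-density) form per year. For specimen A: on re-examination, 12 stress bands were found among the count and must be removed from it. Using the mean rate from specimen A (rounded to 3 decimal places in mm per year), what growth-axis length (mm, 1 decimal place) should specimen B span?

Specimen A: adjusted count: 276 − 12 + 2 = 266 density bands.
Specimen A: with 2 density bands per year, 266 / 2 = 133 years.
A: Extension rate ≈ 1183.0 / 133 = 8.895 mm/year.
Specimen B: with 2 density bands per year, 296 / 2 = 148 years. For B, 8.895 mm/year × 148 years = 1316.5 mm.

1316.5 mm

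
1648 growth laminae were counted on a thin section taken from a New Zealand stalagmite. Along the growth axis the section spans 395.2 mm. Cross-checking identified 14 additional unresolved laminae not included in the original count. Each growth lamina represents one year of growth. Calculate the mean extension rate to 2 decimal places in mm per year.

0.24 mm per year

Correcting the raw count gives 1648 + 14 = 1662 true growth laminae.
Extension rate ≈ 395.2 / 1662 = 0.24 mm per year.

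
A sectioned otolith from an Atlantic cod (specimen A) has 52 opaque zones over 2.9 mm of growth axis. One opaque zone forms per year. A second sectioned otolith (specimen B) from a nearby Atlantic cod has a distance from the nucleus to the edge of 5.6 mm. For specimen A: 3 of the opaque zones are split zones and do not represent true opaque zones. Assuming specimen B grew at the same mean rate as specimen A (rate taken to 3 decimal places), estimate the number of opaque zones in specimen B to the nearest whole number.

Specimen A: after corrections the count is 52 − 3 = 49 opaque zones.
A: Mean rate = 2.9 mm / 49 years ≈ 0.059 mm/year.
B spans 5.6 / 0.059 = 94.92 years ≈ 95 opaque zones.

95 opaque zones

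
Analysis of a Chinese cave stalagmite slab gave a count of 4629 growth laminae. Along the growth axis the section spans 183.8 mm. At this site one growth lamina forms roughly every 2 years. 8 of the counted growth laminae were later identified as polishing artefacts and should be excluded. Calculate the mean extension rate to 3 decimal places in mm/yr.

0.020 mm/yr

Correcting the raw count gives 4629 − 8 = 4621 true growth laminae.
4621 growth laminae at 2 years each span 4621 × 2 = 9242 years.
Mean rate = 183.8 mm / 9242 years ≈ 0.020 mm/yr.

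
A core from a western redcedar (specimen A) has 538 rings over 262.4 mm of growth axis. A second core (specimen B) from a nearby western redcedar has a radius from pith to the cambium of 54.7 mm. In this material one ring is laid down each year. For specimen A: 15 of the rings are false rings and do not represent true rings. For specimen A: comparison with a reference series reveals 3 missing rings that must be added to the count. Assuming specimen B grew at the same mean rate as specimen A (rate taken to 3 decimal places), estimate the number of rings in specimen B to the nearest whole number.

Specimen A: true ring count = 538 − 15 + 3 = 526.
A: Extension rate ≈ 262.4 / 526 = 0.499 mm/year.
Specimen B: 54.7 mm / 0.499 mm per year = 109.62 years ≈ 110 rings.

110 rings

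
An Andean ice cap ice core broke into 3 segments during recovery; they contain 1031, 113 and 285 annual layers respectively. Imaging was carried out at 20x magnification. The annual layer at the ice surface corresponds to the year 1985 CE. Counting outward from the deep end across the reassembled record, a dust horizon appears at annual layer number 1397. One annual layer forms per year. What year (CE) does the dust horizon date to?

1953 CE

Total annual layers = 1031 + 113 + 285 = 1429.
Between annual layer 1397 and the ice surface there are 1429 − 1397 = 32 annual layers.
1985 − 32 = 1953 CE.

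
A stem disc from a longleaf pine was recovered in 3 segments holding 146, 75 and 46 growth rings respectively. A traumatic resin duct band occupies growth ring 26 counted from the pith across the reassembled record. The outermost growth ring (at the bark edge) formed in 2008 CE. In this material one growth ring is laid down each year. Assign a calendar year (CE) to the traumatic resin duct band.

1767 CE

Total growth rings = 146 + 75 + 46 = 267.
The traumatic resin duct band sits at growth ring 26 from the pith, so 267 − 26 = 241 growth rings formed after it.
2008 − 241 = 1767 CE.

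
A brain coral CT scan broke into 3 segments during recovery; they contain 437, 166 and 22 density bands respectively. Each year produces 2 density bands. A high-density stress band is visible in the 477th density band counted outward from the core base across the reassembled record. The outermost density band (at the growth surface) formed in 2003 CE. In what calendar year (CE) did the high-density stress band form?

Total density bands = 437 + 166 + 22 = 625.
Between density band 477 and the growth surface there are 625 − 477 = 148 density bands.
With 2 density bands per year, 148 / 2 = 74 years.
2003 − 74 = 1929 CE.

1929 CE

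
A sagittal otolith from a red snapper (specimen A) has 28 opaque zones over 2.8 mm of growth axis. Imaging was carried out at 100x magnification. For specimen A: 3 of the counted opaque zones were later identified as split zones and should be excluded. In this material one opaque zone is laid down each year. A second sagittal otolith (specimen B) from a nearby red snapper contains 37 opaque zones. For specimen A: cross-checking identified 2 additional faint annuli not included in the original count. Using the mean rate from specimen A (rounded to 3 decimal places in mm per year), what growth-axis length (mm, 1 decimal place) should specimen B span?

Specimen A: after corrections the count is 28 − 3 + 2 = 27 opaque zones.
A: Extension rate ≈ 2.8 / 27 = 0.104 mm per year.
B's length ≈ 0.104 × 37 = 3.8 mm.

3.8 mm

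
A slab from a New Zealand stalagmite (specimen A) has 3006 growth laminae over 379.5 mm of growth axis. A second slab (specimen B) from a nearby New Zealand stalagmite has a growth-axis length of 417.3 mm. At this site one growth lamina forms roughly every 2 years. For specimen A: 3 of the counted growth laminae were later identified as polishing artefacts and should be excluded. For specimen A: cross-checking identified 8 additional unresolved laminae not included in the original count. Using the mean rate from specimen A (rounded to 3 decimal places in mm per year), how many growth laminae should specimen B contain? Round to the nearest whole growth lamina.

Specimen A: true growth lamina count = 3006 − 3 + 8 = 3011.
Specimen A: at 2 years per growth lamina, 3011 × 2 = 6022 years.
A: Mean rate = 379.5 mm / 6022 years ≈ 0.063 mm/year.
For B, 417.3 / 0.063 = 6623.81 years; at 2 years per growth lamina that is 6623.81 / 2 ≈ 3312 growth laminae.

3312 growth laminae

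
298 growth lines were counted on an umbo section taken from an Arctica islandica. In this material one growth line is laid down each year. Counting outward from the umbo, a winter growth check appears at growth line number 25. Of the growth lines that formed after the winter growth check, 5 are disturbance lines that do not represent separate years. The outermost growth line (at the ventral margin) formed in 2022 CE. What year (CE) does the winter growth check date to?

The winter growth check sits at growth line 25 from the umbo, so 298 − 25 = 273 growth lines formed after it.
Excluding 5 false growth lines: 273 − 5 = 268.
The growth line at the ventral margin is 2022 CE, so the winter growth check dates to 2022 − 268 = 1754 CE.

1754 CE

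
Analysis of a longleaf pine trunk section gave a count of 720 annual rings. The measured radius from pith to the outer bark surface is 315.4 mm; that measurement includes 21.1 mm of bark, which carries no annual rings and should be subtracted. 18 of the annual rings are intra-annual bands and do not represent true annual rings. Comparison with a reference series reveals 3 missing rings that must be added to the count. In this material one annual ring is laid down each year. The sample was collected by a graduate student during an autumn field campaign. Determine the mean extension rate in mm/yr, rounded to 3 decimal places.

After corrections the count is 720 − 18 + 3 = 705 annual rings.
Removing the 21.1 mm offcut leaves 315.4 − 21.1 = 294.3 mm.
Extension rate ≈ 294.3 / 705 = 0.417 mm/yr.

0.417 mm/yr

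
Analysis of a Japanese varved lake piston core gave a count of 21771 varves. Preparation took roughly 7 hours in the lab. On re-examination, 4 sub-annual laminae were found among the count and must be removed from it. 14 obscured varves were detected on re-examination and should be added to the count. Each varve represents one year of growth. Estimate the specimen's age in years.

True varve count = 21771 − 4 + 14 = 21781.
With a one-to-one varve periodicity this is 21781 years.

21781 years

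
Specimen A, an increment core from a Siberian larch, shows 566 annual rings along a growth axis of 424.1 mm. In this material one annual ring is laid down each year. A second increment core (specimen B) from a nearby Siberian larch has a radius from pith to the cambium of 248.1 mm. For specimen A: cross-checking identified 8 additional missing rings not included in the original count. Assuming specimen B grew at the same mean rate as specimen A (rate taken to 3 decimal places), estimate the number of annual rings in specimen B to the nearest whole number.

Specimen A: true annual ring count = 566 + 8 = 574.
A: Extension rate ≈ 424.1 / 574 = 0.739 mm per year.
Specimen B: 248.1 mm / 0.739 mm per year = 335.72 years ≈ 336 annual rings.

336 annual rings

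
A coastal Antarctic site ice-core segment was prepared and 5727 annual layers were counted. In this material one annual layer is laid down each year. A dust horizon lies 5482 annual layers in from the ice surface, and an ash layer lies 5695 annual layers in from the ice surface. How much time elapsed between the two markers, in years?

The two markers are separated by 5695 − 5482 = 213 annual layers.
At one annual layer per year, 213 years elapsed between them.

213 years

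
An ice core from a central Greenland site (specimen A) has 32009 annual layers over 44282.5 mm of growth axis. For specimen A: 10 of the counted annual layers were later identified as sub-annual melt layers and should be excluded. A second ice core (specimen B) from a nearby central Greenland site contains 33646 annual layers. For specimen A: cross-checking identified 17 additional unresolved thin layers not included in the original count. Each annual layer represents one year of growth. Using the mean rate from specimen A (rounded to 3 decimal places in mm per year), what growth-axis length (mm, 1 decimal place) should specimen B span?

46532.4 mm

Specimen A: after corrections the count is 32009 − 10 + 17 = 32016 annual layers.
A: Extension rate ≈ 44282.5 / 32016 = 1.383 mm per year.
B's length ≈ 1.383 × 33646 = 46532.4 mm.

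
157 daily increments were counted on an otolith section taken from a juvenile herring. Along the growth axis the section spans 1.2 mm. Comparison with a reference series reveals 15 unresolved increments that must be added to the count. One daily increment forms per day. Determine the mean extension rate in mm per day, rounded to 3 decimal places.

True daily increment count = 157 + 15 = 172.
Mean rate = 1.2 mm / 172 days ≈ 0.007 mm per day.

0.007 mm per day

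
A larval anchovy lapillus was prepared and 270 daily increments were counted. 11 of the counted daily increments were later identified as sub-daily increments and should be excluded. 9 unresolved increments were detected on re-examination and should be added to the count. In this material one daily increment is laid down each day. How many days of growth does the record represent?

268 days

After corrections the count is 270 − 11 + 9 = 268 daily increments.
At one daily increment per day, that is 268 days.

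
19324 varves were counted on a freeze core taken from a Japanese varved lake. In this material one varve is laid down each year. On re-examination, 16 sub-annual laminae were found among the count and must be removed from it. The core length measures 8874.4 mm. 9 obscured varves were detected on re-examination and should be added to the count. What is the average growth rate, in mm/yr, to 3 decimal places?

After corrections the count is 19324 − 16 + 9 = 19317 varves.
Mean rate = 8874.4 mm / 19317 years ≈ 0.459 mm/yr.

0.459 mm/yr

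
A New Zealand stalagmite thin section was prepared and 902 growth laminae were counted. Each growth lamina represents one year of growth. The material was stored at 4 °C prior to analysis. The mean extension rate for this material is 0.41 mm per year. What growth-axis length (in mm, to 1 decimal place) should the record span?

The record spans 902 years at 0.41 mm per year.
Length ≈ 0.41 × 902 = 369.8 mm.

369.8 mm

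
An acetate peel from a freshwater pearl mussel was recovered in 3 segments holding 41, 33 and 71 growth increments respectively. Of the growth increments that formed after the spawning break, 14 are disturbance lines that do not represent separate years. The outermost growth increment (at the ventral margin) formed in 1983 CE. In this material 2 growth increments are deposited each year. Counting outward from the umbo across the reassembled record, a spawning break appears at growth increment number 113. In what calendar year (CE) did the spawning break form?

1974 CE

Total growth increments = 41 + 33 + 71 = 145.
The spawning break sits at growth increment 113 from the umbo, so 145 − 113 = 32 growth increments formed after it.
32 − 14 false = 18 true growth increments after the spawning break.
18 growth increments at 2 per year is 18 / 2 = 9 years.
The growth increment at the ventral margin is 1983 CE, so the spawning break dates to 1983 − 9 = 1974 CE.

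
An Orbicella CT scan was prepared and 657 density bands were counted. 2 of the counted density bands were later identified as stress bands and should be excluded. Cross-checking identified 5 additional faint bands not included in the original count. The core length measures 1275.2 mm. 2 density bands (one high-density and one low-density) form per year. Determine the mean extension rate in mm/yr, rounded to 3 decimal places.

Correcting the raw count gives 657 − 2 + 5 = 660 true density bands.
Dividing by 2 density bands per year: 660 / 2 = 330 years.
Extension rate ≈ 1275.2 / 330 = 3.864 mm/yr.

3.864 mm/yr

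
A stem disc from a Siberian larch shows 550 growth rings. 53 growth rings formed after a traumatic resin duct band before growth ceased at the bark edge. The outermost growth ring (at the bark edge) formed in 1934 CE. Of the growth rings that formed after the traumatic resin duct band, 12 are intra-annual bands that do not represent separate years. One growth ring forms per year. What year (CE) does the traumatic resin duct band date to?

53 growth rings post-date the traumatic resin duct band.
53 − 12 false = 41 true growth rings after the traumatic resin duct band.
The growth ring at the bark edge is 1934 CE, so the traumatic resin duct band dates to 1934 − 41 = 1893 CE.

1893 CE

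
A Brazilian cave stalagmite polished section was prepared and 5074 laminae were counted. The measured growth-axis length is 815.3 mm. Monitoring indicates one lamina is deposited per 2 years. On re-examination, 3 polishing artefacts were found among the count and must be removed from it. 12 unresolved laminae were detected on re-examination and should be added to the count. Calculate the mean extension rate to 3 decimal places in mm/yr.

0.080 mm/yr

True lamina count = 5074 − 3 + 12 = 5083.
Multiplying by 2 years per lamina: 5083 × 2 = 10166 years.
Mean rate = 815.3 mm / 10166 years ≈ 0.080 mm/yr.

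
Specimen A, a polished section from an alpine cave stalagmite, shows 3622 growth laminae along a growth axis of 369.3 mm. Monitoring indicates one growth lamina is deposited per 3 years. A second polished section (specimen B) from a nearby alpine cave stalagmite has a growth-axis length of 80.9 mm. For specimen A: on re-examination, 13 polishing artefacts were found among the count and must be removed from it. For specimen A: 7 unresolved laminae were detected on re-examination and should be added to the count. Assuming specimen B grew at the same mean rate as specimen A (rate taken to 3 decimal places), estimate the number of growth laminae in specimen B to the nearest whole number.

Specimen A: adjusted count: 3622 − 13 + 7 = 3616 growth laminae.
Specimen A: multiplying by 3 years per growth lamina: 3616 × 3 = 10848 years.
A: Mean rate = 369.3 mm / 10848 years ≈ 0.034 mm/year.
For B, 80.9 / 0.034 = 2379.41 years; at 3 years per growth lamina that is 2379.41 / 3 ≈ 793 growth laminae.

793 growth laminae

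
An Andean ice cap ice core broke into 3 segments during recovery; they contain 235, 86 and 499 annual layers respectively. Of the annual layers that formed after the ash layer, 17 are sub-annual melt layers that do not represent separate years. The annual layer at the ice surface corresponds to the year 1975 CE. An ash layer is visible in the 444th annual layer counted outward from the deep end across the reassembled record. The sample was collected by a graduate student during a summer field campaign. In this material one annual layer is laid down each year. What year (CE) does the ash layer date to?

Total annual layers = 235 + 86 + 499 = 820.
820 − 444 = 376 annual layers lie beyond the ash layer toward the ice surface.
Removing the 17 false annual layers leaves 376 − 17 = 359 true annual layers beyond the ash layer.
The annual layer at the ice surface is 1975 CE, so the ash layer dates to 1975 − 359 = 1616 CE.

1616 CE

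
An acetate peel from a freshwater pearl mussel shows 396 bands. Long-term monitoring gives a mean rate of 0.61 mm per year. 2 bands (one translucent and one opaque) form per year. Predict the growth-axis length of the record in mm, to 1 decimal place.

Dividing by 2 bands per year: 396 / 2 = 198 years.
198 years at 0.61 mm/year gives 0.61 × 198 = 120.8 mm.

120.8 mm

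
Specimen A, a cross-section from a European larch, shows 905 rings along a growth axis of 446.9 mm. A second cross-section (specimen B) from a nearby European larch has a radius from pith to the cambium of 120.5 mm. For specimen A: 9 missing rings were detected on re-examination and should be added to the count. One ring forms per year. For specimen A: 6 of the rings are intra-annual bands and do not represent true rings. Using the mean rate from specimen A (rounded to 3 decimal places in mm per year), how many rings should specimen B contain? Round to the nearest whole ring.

Specimen A: true ring count = 905 − 6 + 9 = 908.
A: 446.9 mm over 908 years gives 446.9 / 908 ≈ 0.492 mm/year.
B spans 120.5 / 0.492 = 244.92 years ≈ 245 rings.

245 rings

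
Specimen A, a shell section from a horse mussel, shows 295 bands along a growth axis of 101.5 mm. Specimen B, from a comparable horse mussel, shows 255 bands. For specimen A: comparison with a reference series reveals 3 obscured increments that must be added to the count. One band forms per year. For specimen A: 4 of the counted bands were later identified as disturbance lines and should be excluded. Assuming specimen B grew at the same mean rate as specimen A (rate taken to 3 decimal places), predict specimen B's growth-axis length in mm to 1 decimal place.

Specimen A: after corrections the count is 295 − 4 + 3 = 294 bands.
A: Extension rate ≈ 101.5 / 294 = 0.345 mm/yr.
Length of B = 0.345 × 255 = 88.0 mm.

88.0 mm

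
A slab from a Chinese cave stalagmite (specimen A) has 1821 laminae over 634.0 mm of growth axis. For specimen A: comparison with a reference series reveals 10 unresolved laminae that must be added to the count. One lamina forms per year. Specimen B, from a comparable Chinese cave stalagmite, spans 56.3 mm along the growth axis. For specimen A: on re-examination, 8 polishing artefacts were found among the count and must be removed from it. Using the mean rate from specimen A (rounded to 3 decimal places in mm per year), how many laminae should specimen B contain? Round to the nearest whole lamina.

Specimen A: adjusted count: 1821 − 8 + 10 = 1823 laminae.
A: Extension rate ≈ 634.0 / 1823 = 0.348 mm/year.
For B, 56.3 / 0.348 = 161.78 years ≈ 162 laminae.

162 laminae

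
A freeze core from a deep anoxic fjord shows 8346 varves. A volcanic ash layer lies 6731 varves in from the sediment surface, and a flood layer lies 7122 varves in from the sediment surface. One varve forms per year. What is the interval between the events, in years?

391 years

The two markers are separated by 7122 − 6731 = 391 varves.
One varve per year makes the interval 391 years.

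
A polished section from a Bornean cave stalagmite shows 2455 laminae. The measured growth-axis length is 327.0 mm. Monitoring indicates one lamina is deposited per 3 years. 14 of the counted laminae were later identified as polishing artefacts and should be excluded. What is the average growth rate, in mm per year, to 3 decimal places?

True lamina count = 2455 − 14 = 2441.
Multiplying by 3 years per lamina: 2441 × 3 = 7323 years.
Mean rate = 327.0 mm / 7323 years ≈ 0.045 mm per year.

0.045 mm per year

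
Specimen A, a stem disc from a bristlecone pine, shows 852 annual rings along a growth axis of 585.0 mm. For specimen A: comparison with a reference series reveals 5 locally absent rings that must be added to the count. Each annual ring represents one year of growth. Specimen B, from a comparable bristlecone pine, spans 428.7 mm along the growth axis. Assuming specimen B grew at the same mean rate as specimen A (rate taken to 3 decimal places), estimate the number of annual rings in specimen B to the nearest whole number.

Specimen A: correcting the raw count gives 852 + 5 = 857 true annual rings.
A: Extension rate ≈ 585.0 / 857 = 0.683 mm/year.
For B, 428.7 / 0.683 = 627.67 years ≈ 628 annual rings.

628 annual rings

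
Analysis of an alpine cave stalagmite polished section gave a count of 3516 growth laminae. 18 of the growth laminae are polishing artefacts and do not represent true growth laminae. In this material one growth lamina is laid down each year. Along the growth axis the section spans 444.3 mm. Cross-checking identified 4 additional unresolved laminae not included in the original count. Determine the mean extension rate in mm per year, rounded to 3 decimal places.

0.127 mm per year

Correcting the raw count gives 3516 − 18 + 4 = 3502 true growth laminae.
Mean rate = 444.3 mm / 3502 years ≈ 0.127 mm per year.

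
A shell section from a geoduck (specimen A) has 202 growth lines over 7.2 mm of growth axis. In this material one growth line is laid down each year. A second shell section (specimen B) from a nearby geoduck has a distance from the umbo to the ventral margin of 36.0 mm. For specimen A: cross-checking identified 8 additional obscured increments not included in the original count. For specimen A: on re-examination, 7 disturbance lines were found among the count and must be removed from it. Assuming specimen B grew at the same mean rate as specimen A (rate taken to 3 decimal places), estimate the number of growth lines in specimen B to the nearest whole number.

1029 growth lines

Specimen A: correcting the raw count gives 202 − 7 + 8 = 203 true growth lines.
A: 7.2 mm over 203 years gives 7.2 / 203 ≈ 0.035 mm per year.
Specimen B: 36.0 mm / 0.035 mm per year = 1028.57 years ≈ 1029 growth lines.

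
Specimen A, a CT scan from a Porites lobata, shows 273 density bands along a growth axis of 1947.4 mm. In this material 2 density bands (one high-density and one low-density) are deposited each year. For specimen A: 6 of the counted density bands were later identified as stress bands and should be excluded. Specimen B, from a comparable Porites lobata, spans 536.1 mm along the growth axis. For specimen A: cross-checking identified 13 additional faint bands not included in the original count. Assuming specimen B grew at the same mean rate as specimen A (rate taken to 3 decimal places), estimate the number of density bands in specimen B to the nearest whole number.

Specimen A: after corrections the count is 273 − 6 + 13 = 280 density bands.
Specimen A: with 2 density bands per year, 280 / 2 = 140 years.
A: Extension rate ≈ 1947.4 / 140 = 13.910 mm/year.
Specimen B: 536.1 mm / 13.910 mm per year = 38.54 years; at 2 density bands per year that is 38.54 × 2 ≈ 77 density bands.

77 density bands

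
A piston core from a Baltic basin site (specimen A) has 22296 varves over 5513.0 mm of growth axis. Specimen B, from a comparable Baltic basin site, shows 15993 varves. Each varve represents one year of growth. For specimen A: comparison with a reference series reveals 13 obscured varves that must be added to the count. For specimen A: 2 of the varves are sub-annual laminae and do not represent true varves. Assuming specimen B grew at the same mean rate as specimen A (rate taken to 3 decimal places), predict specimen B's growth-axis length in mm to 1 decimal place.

3950.3 mm

Specimen A: after corrections the count is 22296 − 2 + 13 = 22307 varves.
A: Mean rate = 5513.0 mm / 22307 years ≈ 0.247 mm per year.
B's length ≈ 0.247 × 15993 = 3950.3 mm.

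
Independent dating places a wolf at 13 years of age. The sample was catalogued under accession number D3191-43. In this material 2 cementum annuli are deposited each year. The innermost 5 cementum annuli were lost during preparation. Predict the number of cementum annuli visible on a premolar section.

21 cementum annuli

13 years at 2 cementum annuli per year gives 13 × 2 = 26 cementum annuli.
26 − 5 missed = 21 cementum annuli expected in the prepared section.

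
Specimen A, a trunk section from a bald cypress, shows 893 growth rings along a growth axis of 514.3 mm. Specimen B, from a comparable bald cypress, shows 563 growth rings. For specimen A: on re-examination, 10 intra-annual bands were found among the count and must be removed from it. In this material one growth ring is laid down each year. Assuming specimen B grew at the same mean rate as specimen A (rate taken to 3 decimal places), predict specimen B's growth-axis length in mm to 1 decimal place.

327.7 mm

Specimen A: after corrections the count is 893 − 10 = 883 growth rings.
A: 514.3 mm over 883 years gives 514.3 / 883 ≈ 0.582 mm/yr.
Length of B = 0.582 × 563 = 327.7 mm.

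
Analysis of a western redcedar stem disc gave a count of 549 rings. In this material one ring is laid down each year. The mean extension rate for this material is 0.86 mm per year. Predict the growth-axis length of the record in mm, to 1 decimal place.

472.1 mm

The record spans 549 years at 0.86 mm per year.
Predicted length = 0.86 mm/year × 549 years = 472.1 mm.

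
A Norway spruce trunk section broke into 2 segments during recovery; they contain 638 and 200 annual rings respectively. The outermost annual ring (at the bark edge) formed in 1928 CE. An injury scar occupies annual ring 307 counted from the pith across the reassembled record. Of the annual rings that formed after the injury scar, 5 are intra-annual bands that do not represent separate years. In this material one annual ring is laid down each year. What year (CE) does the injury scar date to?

1402 CE

Total annual rings = 638 + 200 = 838.
The injury scar sits at annual ring 307 from the pith, so 838 − 307 = 531 annual rings formed after it.
531 − 5 false = 526 true annual rings after the injury scar.
1928 − 526 = 1402 CE.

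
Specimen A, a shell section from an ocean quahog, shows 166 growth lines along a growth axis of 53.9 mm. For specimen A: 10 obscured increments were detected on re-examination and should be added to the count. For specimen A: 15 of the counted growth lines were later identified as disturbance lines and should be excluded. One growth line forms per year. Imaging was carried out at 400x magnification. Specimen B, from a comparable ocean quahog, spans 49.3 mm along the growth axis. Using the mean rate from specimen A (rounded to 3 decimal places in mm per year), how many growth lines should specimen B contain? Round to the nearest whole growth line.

147 growth lines

Specimen A: after corrections the count is 166 − 15 + 10 = 161 growth lines.
A: Mean rate = 53.9 mm / 161 years ≈ 0.335 mm/year.
Specimen B: 49.3 mm / 0.335 mm per year = 147.16 years ≈ 147 growth lines.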